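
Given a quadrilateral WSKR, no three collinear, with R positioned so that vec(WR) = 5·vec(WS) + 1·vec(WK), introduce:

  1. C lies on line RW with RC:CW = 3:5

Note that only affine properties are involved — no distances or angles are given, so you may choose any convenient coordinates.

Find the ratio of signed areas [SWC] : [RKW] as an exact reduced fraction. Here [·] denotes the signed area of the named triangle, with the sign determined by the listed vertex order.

[SWC]:[RKW] = -1/8

Choose coordinates W = (0, 0), S = (1, 0), K = (0, 1), R = (5, 1).
1. C lies on line RW with RC:CW = 3:5 ⇒ C = (25/8, 5/8)
2·[SWC] = -5/8, 2·[RKW] = 5
[SWC]:[RKW] = -5/8:5 = -1/8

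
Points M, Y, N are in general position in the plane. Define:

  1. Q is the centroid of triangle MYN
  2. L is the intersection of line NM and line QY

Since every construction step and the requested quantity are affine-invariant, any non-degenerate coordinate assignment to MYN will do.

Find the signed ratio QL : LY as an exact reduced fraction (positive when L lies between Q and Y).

QL:LY = -1/3

Work in coordinates with M = (0, 0), Y = (1, 0), N = (0, 1).
1. Q is the centroid of triangle MYN ⇒ Q = (1/3, 1/3)
2. L is the intersection of line NM and line QY ⇒ L = (0, 1/2)
L = Q + t·(Y−Q) with t = -1/2, so QL:LY = t:(1−t) = -1/2:3/2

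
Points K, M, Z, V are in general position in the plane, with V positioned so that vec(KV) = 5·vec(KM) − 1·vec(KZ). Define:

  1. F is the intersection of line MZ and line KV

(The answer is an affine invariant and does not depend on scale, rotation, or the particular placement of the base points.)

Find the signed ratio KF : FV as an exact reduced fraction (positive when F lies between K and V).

Choose coordinates K = (0, 0), M = (1, 0), Z = (0, 1), V = (5, -1).
1. F is the intersection of line MZ and line KV ⇒ F = (5/4, -1/4)
F = K + t·(V−K) with t = 1/4, so KF:FV = t:(1−t) = 1/4:3/4

KF:FV = 1/3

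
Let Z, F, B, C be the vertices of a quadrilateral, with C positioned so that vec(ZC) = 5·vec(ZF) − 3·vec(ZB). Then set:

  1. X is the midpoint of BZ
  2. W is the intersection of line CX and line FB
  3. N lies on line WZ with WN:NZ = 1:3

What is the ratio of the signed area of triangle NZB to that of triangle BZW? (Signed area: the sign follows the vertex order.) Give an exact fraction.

[NZB]:[BZW] = -3/4

Assign Z = (0, 0), F = (1, 0), B = (0, 1), C = (5, -3) — the answer is frame-independent, so this choice is without loss of generality.
1. X is the midpoint of BZ ⇒ X = (0, 1/2)
2. W is the intersection of line CX and line FB ⇒ W = (5/3, -2/3)
3. N lies on line WZ with WN:NZ = 1:3 ⇒ N = (5/4, -1/2)
2·[NZB] = -5/4, 2·[BZW] = 5/3
[NZB]:[BZW] = -5/4:5/3 = -3/4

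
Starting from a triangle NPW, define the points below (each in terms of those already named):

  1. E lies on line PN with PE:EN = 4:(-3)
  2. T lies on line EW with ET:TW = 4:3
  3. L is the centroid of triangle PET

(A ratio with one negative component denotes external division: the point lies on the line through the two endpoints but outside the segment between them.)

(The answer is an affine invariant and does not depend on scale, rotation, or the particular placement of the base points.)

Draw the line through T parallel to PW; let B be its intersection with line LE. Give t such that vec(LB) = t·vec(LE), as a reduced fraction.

Choose coordinates N = (0, 0), P = (1, 0), W = (0, 1).
1. E lies on line PN with PE:EN = 4:(-3) ⇒ E = (-3, 0)
2. T lies on line EW with ET:TW = 4:3 ⇒ T = (-9/7, 4/7)
3. L is the centroid of triangle PET ⇒ L = (-23/21, 4/21)
through T parallel to PW: direction (-1, 1); meets LE at B = (-71/77, 16/77)
B = L + t·(E−L) with t = -1/11

t = -1/11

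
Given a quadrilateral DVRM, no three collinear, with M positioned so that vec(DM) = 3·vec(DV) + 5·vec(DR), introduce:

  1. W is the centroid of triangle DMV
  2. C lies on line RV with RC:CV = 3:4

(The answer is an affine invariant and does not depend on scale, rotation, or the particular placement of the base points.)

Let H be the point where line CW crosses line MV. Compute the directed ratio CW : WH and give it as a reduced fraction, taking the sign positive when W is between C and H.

Assign D = (0, 0), V = (1, 0), R = (0, 1), M = (3, 5) — the answer is frame-independent, so this choice is without loss of generality.
1. W is the centroid of triangle DMV ⇒ W = (4/3, 5/3)
2. C lies on line RV with RC:CV = 3:4 ⇒ C = (3/7, 4/7)
line CW meets MV at H = (97/49, 120/49)
W = C + t·(H−C) with t = 7/12, so CW:WH = 7/12:5/12

CW:WH = 7/5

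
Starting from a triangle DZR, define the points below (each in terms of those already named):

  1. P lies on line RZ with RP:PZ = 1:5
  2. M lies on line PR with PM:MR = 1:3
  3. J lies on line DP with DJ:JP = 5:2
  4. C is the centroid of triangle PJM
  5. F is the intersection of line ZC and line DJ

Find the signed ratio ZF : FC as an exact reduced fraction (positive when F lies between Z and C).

Choose coordinates D = (0, 0), Z = (1, 0), R = (0, 1).
1. P lies on line RZ with RP:PZ = 1:5 ⇒ P = (1/6, 5/6)
2. M lies on line PR with PM:MR = 1:3 ⇒ M = (1/8, 7/8)
3. J lies on line DP with DJ:JP = 5:2 ⇒ J = (5/42, 25/42)
4. C is the centroid of triangle PJM ⇒ C = (23/168, 43/56)
5. F is the intersection of line ZC and line DJ ⇒ F = (129/854, 645/854)
F = Z + t·(C−Z) with t = 60/61, so ZF:FC = t:(1−t) = 60/61:1/61

ZF:FC = 60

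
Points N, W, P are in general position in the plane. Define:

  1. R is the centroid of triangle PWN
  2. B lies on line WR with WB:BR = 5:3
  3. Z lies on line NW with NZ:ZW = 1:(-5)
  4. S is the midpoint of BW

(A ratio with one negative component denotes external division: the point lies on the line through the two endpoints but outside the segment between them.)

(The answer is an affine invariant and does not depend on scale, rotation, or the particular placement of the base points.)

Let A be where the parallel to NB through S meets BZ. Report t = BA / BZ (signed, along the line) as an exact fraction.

t = -2

Work in coordinates with N = (0, 0), W = (1, 0), P = (0, 1).
1. R is the centroid of triangle PWN ⇒ R = (1/3, 1/3)
2. B lies on line WR with WB:BR = 5:3 ⇒ B = (7/12, 5/24)
3. Z lies on line NW with NZ:ZW = 1:(-5) ⇒ Z = (-1/4, 0)
4. S is the midpoint of BW ⇒ S = (19/24, 5/48)
through S parallel to NB: direction (7/12, 5/24); meets BZ at A = (9/4, 5/8)
A = B + t·(Z−B) with t = -2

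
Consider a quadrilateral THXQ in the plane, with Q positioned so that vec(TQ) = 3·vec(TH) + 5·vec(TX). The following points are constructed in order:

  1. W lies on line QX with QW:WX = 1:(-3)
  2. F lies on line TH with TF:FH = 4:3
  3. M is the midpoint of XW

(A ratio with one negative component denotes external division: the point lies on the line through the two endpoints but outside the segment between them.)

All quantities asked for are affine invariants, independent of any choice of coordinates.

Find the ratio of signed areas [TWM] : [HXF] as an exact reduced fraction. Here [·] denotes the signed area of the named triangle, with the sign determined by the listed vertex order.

[TWM]:[HXF] = 21/4

Choose coordinates T = (0, 0), H = (1, 0), X = (0, 1), Q = (3, 5).
1. W lies on line QX with QW:WX = 1:(-3) ⇒ W = (9/2, 7)
2. F lies on line TH with TF:FH = 4:3 ⇒ F = (4/7, 0)
3. M is the midpoint of XW ⇒ M = (9/4, 4)
2·[TWM] = 9/4, 2·[HXF] = 3/7
[TWM]:[HXF] = 9/4:3/7 = 21/4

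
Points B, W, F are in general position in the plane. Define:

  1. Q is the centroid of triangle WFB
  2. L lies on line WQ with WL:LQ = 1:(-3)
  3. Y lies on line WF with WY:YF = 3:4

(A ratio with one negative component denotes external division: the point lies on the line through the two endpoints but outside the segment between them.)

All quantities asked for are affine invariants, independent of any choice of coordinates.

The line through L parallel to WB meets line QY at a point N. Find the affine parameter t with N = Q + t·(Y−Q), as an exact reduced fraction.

t = -21/4

Assign B = (0, 0), W = (1, 0), F = (0, 1) — the answer is frame-independent, so this choice is without loss of generality.
1. Q is the centroid of triangle WFB ⇒ Q = (1/3, 1/3)
2. L lies on line WQ with WL:LQ = 1:(-3) ⇒ L = (4/3, -1/6)
3. Y lies on line WF with WY:YF = 3:4 ⇒ Y = (4/7, 3/7)
through L parallel to WB: direction (-1, 0); meets QY at N = (-11/12, -1/6)
N = Q + t·(Y−Q) with t = -21/4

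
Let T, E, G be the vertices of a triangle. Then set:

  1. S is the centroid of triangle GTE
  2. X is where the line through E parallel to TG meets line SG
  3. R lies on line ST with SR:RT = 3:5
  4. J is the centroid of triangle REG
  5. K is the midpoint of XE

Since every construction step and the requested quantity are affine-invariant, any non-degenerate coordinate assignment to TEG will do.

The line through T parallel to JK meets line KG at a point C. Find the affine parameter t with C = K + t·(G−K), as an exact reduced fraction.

t = 87

Work in coordinates with T = (0, 0), E = (1, 0), G = (0, 1).
1. S is the centroid of triangle GTE ⇒ S = (1/3, 1/3)
2. X is where the line through E parallel to TG meets line SG ⇒ X = (1, -1)
3. R lies on line ST with SR:RT = 3:5 ⇒ R = (5/24, 5/24)
4. J is the centroid of triangle REG ⇒ J = (29/72, 29/72)
5. K is the midpoint of XE ⇒ K = (1, -1/2)
through T parallel to JK: direction (43/72, -65/72); meets KG at C = (-86, 130)
C = K + t·(G−K) with t = 87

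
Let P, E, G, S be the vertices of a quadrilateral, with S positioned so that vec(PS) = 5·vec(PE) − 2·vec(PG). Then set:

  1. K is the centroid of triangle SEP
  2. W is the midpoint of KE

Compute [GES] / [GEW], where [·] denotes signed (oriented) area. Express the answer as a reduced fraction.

[GES]:[GEW] = 12

Work in coordinates with P = (0, 0), E = (1, 0), G = (0, 1), S = (5, -2).
1. K is the centroid of triangle SEP ⇒ K = (2, -2/3)
2. W is the midpoint of KE ⇒ W = (3/2, -1/3)
2·[GES] = 2, 2·[GEW] = 1/6
[GES]:[GEW] = 2:1/6 = 12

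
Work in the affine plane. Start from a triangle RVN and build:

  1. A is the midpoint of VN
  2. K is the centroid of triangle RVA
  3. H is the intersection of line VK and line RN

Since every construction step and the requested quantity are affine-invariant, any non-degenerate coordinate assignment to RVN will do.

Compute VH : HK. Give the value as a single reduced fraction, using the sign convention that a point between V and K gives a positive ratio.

Assign R = (0, 0), V = (1, 0), N = (0, 1) — the answer is frame-independent, so this choice is without loss of generality.
1. A is the midpoint of VN ⇒ A = (1/2, 1/2)
2. K is the centroid of triangle RVA ⇒ K = (1/2, 1/6)
3. H is the intersection of line VK and line RN ⇒ H = (0, 1/3)
H = V + t·(K−V) with t = 2, so VH:HK = t:(1−t) = 2:-1

VH:HK = -2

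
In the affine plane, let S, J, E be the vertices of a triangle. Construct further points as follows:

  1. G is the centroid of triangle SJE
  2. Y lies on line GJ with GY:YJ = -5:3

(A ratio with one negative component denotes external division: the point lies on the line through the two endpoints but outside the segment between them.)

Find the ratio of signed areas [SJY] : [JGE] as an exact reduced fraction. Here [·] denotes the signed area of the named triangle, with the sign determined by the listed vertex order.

Set S = (0, 0), J = (1, 0), E = (0, 1); any affine frame gives the same invariant.
1. G is the centroid of triangle SJE ⇒ G = (1/3, 1/3)
2. Y lies on line GJ with GY:YJ = -5:3 ⇒ Y = (2, -1/2)
2·[SJY] = -1/2, 2·[JGE] = -1/3
[SJY]:[JGE] = -1/2:-1/3 = 3/2

[SJY]:[JGE] = 3/2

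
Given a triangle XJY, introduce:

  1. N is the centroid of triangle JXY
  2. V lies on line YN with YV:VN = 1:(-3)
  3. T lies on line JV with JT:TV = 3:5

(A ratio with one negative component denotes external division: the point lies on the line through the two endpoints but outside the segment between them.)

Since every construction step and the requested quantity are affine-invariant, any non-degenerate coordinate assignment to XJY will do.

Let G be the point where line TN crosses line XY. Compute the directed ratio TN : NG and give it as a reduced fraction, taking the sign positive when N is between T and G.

TN:NG = 11/16

Assign X = (0, 0), J = (1, 0), Y = (0, 1) — the answer is frame-independent, so this choice is without loss of generality.
1. N is the centroid of triangle JXY ⇒ N = (1/3, 1/3)
2. V lies on line YN with YV:VN = 1:(-3) ⇒ V = (-1/6, 4/3)
3. T lies on line JV with JT:TV = 3:5 ⇒ T = (9/16, 1/2)
line TN meets XY at G = (0, 1/11)
N = T + t·(G−T) with t = 11/27, so TN:NG = 11/27:16/27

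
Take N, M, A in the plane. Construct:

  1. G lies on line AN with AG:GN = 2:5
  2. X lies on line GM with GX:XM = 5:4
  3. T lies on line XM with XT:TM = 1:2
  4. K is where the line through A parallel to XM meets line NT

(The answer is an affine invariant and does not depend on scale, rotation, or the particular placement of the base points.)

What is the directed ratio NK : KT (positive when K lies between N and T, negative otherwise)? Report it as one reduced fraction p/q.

Assign N = (0, 0), M = (1, 0), A = (0, 1) — the answer is frame-independent, so this choice is without loss of generality.
1. G lies on line AN with AG:GN = 2:5 ⇒ G = (0, 5/7)
2. X lies on line GM with GX:XM = 5:4 ⇒ X = (5/9, 20/63)
3. T lies on line XM with XT:TM = 1:2 ⇒ T = (19/27, 40/189)
4. K is where the line through A parallel to XM meets line NT ⇒ K = (133/135, 8/27)
K = N + t·(T−N) with t = 7/5, so NK:KT = t:(1−t) = 7/5:-2/5

NK:KT = -7/2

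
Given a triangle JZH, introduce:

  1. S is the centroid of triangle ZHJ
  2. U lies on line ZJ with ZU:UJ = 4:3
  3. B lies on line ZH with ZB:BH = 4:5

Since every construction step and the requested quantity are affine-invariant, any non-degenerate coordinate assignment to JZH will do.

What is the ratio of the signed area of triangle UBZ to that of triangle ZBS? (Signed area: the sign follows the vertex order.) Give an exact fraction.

Choose coordinates J = (0, 0), Z = (1, 0), H = (0, 1).
1. S is the centroid of triangle ZHJ ⇒ S = (1/3, 1/3)
2. U lies on line ZJ with ZU:UJ = 4:3 ⇒ U = (3/7, 0)
3. B lies on line ZH with ZB:BH = 4:5 ⇒ B = (5/9, 4/9)
2·[UBZ] = -16/63, 2·[ZBS] = 4/27
[UBZ]:[ZBS] = -16/63:4/27 = -12/7

[UBZ]:[ZBS] = -12/7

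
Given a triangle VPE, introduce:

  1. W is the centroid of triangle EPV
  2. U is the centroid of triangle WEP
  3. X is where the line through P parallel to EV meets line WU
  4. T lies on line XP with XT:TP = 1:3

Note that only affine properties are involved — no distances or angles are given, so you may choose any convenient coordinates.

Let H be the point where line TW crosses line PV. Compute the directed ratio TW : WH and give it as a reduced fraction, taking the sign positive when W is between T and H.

TW:WH = 5/4

Set V = (0, 0), P = (1, 0), E = (0, 1); any affine frame gives the same invariant.
1. W is the centroid of triangle EPV ⇒ W = (1/3, 1/3)
2. U is the centroid of triangle WEP ⇒ U = (4/9, 4/9)
3. X is where the line through P parallel to EV meets line WU ⇒ X = (1, 1)
4. T lies on line XP with XT:TP = 1:3 ⇒ T = (1, 3/4)
line TW meets PV at H = (-1/5, 0)
W = T + t·(H−T) with t = 5/9, so TW:WH = 5/9:4/9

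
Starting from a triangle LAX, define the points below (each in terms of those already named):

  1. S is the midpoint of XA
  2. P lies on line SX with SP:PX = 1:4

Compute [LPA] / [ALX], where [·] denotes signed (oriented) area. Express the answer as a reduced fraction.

Set L = (0, 0), A = (1, 0), X = (0, 1); any affine frame gives the same invariant.
1. S is the midpoint of XA ⇒ S = (1/2, 1/2)
2. P lies on line SX with SP:PX = 1:4 ⇒ P = (2/5, 3/5)
2·[LPA] = -3/5, 2·[ALX] = -1
[LPA]:[ALX] = -3/5:-1 = 3/5

[LPA]:[ALX] = 3/5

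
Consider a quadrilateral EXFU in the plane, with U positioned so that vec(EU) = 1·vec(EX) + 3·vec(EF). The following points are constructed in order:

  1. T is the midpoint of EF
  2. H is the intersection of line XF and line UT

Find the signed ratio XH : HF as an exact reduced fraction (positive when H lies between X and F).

XH:HF = 6

Choose coordinates E = (0, 0), X = (1, 0), F = (0, 1), U = (1, 3).
1. T is the midpoint of EF ⇒ T = (0, 1/2)
2. H is the intersection of line XF and line UT ⇒ H = (1/7, 6/7)
H = X + t·(F−X) with t = 6/7, so XH:HF = t:(1−t) = 6/7:1/7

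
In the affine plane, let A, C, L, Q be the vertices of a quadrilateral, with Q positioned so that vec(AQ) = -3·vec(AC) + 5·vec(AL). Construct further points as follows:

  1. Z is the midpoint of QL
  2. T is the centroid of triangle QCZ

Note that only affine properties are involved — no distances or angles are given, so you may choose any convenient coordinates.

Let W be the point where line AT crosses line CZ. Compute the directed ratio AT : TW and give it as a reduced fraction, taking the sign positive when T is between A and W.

AT:TW = -19

Work in coordinates with A = (0, 0), C = (1, 0), L = (0, 1), Q = (-3, 5).
1. Z is the midpoint of QL ⇒ Z = (-3/2, 3)
2. T is the centroid of triangle QCZ ⇒ T = (-7/6, 8/3)
line AT meets CZ at W = (-21/19, 48/19)
T = A + t·(W−A) with t = 19/18, so AT:TW = 19/18:-1/18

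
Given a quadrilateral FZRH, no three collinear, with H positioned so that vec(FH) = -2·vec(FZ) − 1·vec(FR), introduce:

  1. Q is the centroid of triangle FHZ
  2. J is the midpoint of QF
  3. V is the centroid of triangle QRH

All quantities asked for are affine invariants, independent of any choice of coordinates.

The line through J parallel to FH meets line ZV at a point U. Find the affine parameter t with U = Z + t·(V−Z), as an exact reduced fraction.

t = 15/28

Work in coordinates with F = (0, 0), Z = (1, 0), R = (0, 1), H = (-2, -1).
1. Q is the centroid of triangle FHZ ⇒ Q = (-1/3, -1/3)
2. J is the midpoint of QF ⇒ J = (-1/6, -1/6)
3. V is the centroid of triangle QRH ⇒ V = (-7/9, -1/9)
through J parallel to FH: direction (-2, -1); meets ZV at U = (1/21, -5/84)
U = Z + t·(V−Z) with t = 15/28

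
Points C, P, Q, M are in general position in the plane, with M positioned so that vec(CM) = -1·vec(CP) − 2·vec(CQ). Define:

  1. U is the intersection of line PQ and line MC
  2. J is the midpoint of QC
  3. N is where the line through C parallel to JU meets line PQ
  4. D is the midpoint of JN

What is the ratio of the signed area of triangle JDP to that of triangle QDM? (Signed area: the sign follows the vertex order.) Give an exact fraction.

[JDP]:[QDM] = 1/19

Assign C = (0, 0), P = (1, 0), Q = (0, 1), M = (-1, -2) — the answer is frame-independent, so this choice is without loss of generality.
1. U is the intersection of line PQ and line MC ⇒ U = (1/3, 2/3)
2. J is the midpoint of QC ⇒ J = (0, 1/2)
3. N is where the line through C parallel to JU meets line PQ ⇒ N = (2/3, 1/3)
4. D is the midpoint of JN ⇒ D = (1/3, 5/12)
2·[JDP] = -1/12, 2·[QDM] = -19/12
[JDP]:[QDM] = -1/12:-19/12 = 1/19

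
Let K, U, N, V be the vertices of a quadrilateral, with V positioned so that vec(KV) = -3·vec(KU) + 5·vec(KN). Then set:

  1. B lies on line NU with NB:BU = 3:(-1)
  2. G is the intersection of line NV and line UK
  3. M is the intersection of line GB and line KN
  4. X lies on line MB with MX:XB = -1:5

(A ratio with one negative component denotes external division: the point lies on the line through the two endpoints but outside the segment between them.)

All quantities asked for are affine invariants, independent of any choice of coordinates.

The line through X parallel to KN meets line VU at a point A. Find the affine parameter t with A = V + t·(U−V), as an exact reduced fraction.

t = 21/32

Choose coordinates K = (0, 0), U = (1, 0), N = (0, 1), V = (-3, 5).
1. B lies on line NU with NB:BU = 3:(-1) ⇒ B = (3/2, -1/2)
2. G is the intersection of line NV and line UK ⇒ G = (3/4, 0)
3. M is the intersection of line GB and line KN ⇒ M = (0, 1/2)
4. X lies on line MB with MX:XB = -1:5 ⇒ X = (-3/8, 3/4)
through X parallel to KN: direction (0, 1); meets VU at A = (-3/8, 55/32)
A = V + t·(U−V) with t = 21/32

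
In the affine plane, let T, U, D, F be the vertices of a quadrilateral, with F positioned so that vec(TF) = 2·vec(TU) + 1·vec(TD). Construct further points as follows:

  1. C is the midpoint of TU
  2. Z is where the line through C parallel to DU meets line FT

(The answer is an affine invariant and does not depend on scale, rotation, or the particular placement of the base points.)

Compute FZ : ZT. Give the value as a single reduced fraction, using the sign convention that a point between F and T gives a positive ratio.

FZ:ZT = 5

Assign T = (0, 0), U = (1, 0), D = (0, 1), F = (2, 1) — the answer is frame-independent, so this choice is without loss of generality.
1. C is the midpoint of TU ⇒ C = (1/2, 0)
2. Z is where the line through C parallel to DU meets line FT ⇒ Z = (1/3, 1/6)
Z = F + t·(T−F) with t = 5/6, so FZ:ZT = t:(1−t) = 5/6:1/6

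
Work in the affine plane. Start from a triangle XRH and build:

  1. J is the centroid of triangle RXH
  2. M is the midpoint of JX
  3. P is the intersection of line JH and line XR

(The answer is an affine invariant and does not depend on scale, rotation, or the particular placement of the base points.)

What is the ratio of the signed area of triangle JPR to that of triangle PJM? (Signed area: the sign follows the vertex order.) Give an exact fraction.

[JPR]:[PJM] = 2

Work in coordinates with X = (0, 0), R = (1, 0), H = (0, 1).
1. J is the centroid of triangle RXH ⇒ J = (1/3, 1/3)
2. M is the midpoint of JX ⇒ M = (1/6, 1/6)
3. P is the intersection of line JH and line XR ⇒ P = (1/2, 0)
2·[JPR] = 1/6, 2·[PJM] = 1/12
[JPR]:[PJM] = 1/6:1/12 = 2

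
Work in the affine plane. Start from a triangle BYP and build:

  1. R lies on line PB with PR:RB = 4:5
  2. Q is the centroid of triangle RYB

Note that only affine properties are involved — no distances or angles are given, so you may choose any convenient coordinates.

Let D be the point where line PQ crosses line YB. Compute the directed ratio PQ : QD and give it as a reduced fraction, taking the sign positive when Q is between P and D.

PQ:QD = 22/5

Work in coordinates with B = (0, 0), Y = (1, 0), P = (0, 1).
1. R lies on line PB with PR:RB = 4:5 ⇒ R = (0, 5/9)
2. Q is the centroid of triangle RYB ⇒ Q = (1/3, 5/27)
line PQ meets YB at D = (9/22, 0)
Q = P + t·(D−P) with t = 22/27, so PQ:QD = 22/27:5/27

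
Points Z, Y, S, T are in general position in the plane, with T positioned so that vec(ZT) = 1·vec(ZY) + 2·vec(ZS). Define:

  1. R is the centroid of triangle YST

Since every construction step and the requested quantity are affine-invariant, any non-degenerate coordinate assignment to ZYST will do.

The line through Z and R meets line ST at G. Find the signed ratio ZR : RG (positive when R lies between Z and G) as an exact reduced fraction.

Assign Z = (0, 0), Y = (1, 0), S = (0, 1), T = (1, 2) — the answer is frame-independent, so this choice is without loss of generality.
1. R is the centroid of triangle YST ⇒ R = (2/3, 1)
line ZR meets ST at G = (2, 3)
R = Z + t·(G−Z) with t = 1/3, so ZR:RG = 1/3:2/3

ZR:RG = 1/2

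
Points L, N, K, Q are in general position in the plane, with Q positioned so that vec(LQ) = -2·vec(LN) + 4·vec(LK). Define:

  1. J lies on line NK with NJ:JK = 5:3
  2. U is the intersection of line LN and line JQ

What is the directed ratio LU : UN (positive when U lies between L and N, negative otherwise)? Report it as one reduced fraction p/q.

LU:UN = 22/5

Assign L = (0, 0), N = (1, 0), K = (0, 1), Q = (-2, 4) — the answer is frame-independent, so this choice is without loss of generality.
1. J lies on line NK with NJ:JK = 5:3 ⇒ J = (3/8, 5/8)
2. U is the intersection of line LN and line JQ ⇒ U = (22/27, 0)
U = L + t·(N−L) with t = 22/27, so LU:UN = t:(1−t) = 22/27:5/27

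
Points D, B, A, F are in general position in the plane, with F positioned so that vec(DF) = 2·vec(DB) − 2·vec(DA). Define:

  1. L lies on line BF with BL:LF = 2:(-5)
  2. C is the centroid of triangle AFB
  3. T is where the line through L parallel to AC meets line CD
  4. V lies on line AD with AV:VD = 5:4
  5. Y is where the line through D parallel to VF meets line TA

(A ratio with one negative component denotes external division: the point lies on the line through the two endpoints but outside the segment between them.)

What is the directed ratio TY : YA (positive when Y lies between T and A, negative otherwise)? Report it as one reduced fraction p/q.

TY:YA = -128/81

Assign D = (0, 0), B = (1, 0), A = (0, 1), F = (2, -2) — the answer is frame-independent, so this choice is without loss of generality.
1. L lies on line BF with BL:LF = 2:(-5) ⇒ L = (1/3, 4/3)
2. C is the centroid of triangle AFB ⇒ C = (1, -1/3)
3. T is where the line through L parallel to AC meets line CD ⇒ T = (16/9, -16/27)
4. V lies on line AD with AV:VD = 5:4 ⇒ V = (0, 4/9)
5. Y is where the line through D parallel to VF meets line TA ⇒ Y = (-144/47, 176/47)
Y = T + t·(A−T) with t = 128/47, so TY:YA = t:(1−t) = 128/47:-81/47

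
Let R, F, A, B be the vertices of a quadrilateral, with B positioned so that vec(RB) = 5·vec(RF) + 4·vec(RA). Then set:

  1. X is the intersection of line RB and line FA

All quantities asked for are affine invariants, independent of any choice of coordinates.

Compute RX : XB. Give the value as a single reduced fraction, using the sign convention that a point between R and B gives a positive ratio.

Work in coordinates with R = (0, 0), F = (1, 0), A = (0, 1), B = (5, 4).
1. X is the intersection of line RB and line FA ⇒ X = (5/9, 4/9)
X = R + t·(B−R) with t = 1/9, so RX:XB = t:(1−t) = 1/9:8/9

RX:XB = 1/8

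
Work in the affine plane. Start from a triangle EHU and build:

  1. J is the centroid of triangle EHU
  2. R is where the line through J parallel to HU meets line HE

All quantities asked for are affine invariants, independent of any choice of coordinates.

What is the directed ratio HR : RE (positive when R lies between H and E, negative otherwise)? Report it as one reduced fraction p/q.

HR:RE = 1/2

Work in coordinates with E = (0, 0), H = (1, 0), U = (0, 1).
1. J is the centroid of triangle EHU ⇒ J = (1/3, 1/3)
2. R is where the line through J parallel to HU meets line HE ⇒ R = (2/3, 0)
R = H + t·(E−H) with t = 1/3, so HR:RE = t:(1−t) = 1/3:2/3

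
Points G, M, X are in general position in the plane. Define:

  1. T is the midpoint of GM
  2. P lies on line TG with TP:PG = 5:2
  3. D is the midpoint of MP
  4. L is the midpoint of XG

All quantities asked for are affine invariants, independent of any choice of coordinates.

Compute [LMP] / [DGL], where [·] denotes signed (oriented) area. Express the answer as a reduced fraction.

[LMP]:[DGL] = 3/2

Work in coordinates with G = (0, 0), M = (1, 0), X = (0, 1).
1. T is the midpoint of GM ⇒ T = (1/2, 0)
2. P lies on line TG with TP:PG = 5:2 ⇒ P = (1/7, 0)
3. D is the midpoint of MP ⇒ D = (4/7, 0)
4. L is the midpoint of XG ⇒ L = (0, 1/2)
2·[LMP] = -3/7, 2·[DGL] = -2/7
[LMP]:[DGL] = -3/7:-2/7 = 3/2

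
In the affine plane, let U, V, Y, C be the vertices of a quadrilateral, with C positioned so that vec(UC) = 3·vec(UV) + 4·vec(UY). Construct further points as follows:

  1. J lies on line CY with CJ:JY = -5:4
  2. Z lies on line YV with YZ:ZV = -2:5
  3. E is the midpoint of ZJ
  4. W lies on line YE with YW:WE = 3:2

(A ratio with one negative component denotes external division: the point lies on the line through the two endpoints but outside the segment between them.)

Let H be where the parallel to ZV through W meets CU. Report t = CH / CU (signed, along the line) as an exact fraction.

Work in coordinates with U = (0, 0), V = (1, 0), Y = (0, 1), C = (3, 4).
1. J lies on line CY with CJ:JY = -5:4 ⇒ J = (-12, -11)
2. Z lies on line YV with YZ:ZV = -2:5 ⇒ Z = (-2/3, 5/3)
3. E is the midpoint of ZJ ⇒ E = (-19/3, -14/3)
4. W lies on line YE with YW:WE = 3:2 ⇒ W = (-19/5, -12/5)
through W parallel to ZV: direction (5/3, -5/3); meets CU at H = (-93/35, -124/35)
H = C + t·(U−C) with t = 66/35

t = 66/35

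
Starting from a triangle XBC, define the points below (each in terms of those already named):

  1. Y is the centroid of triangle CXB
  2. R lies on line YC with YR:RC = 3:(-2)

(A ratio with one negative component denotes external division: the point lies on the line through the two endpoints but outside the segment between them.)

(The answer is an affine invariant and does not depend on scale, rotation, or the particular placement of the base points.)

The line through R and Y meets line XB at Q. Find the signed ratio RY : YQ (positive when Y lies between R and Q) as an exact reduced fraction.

RY:YQ = 6

Set X = (0, 0), B = (1, 0), C = (0, 1); any affine frame gives the same invariant.
1. Y is the centroid of triangle CXB ⇒ Y = (1/3, 1/3)
2. R lies on line YC with YR:RC = 3:(-2) ⇒ R = (-2/3, 7/3)
line RY meets XB at Q = (1/2, 0)
Y = R + t·(Q−R) with t = 6/7, so RY:YQ = 6/7:1/7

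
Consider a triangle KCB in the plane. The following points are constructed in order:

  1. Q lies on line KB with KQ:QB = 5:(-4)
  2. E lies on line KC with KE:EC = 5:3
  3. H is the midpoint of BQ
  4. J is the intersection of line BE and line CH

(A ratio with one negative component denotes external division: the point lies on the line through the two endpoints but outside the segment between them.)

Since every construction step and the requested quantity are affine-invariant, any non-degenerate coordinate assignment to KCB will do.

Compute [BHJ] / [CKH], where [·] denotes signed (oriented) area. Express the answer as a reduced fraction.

[BHJ]:[CKH] = 20/21

Choose coordinates K = (0, 0), C = (1, 0), B = (0, 1).
1. Q lies on line KB with KQ:QB = 5:(-4) ⇒ Q = (0, 5)
2. E lies on line KC with KE:EC = 5:3 ⇒ E = (5/8, 0)
3. H is the midpoint of BQ ⇒ H = (0, 3)
4. J is the intersection of line BE and line CH ⇒ J = (10/7, -9/7)
2·[BHJ] = -20/7, 2·[CKH] = -3
[BHJ]:[CKH] = -20/7:-3 = 20/21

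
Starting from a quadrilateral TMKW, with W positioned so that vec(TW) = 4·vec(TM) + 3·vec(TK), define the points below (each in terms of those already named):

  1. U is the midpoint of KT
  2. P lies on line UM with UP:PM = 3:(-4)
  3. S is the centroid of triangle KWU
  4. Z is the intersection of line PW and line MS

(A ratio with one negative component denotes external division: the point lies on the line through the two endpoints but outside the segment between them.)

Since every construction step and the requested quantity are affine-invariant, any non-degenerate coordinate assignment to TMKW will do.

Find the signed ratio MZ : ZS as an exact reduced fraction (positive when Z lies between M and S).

MZ:ZS = -108/47

Set T = (0, 0), M = (1, 0), K = (0, 1), W = (4, 3); any affine frame gives the same invariant.
1. U is the midpoint of KT ⇒ U = (0, 1/2)
2. P lies on line UM with UP:PM = 3:(-4) ⇒ P = (-3, 2)
3. S is the centroid of triangle KWU ⇒ S = (4/3, 3/2)
4. Z is the intersection of line PW and line MS ⇒ Z = (97/61, 162/61)
Z = M + t·(S−M) with t = 108/61, so MZ:ZS = t:(1−t) = 108/61:-47/61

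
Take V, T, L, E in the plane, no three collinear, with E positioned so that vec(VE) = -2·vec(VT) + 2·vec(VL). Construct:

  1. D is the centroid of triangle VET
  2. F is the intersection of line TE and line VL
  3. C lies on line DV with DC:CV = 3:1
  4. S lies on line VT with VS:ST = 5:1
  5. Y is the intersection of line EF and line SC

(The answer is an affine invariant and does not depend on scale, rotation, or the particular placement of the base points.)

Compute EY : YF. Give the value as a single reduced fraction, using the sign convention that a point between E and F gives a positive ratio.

Set V = (0, 0), T = (1, 0), L = (0, 1), E = (-2, 2); any affine frame gives the same invariant.
1. D is the centroid of triangle VET ⇒ D = (-1/3, 2/3)
2. F is the intersection of line TE and line VL ⇒ F = (0, 2/3)
3. C lies on line DV with DC:CV = 3:1 ⇒ C = (-1/12, 1/6)
4. S lies on line VT with VS:ST = 5:1 ⇒ S = (5/6, 0)
5. Y is the intersection of line EF and line SC ⇒ Y = (17/16, -1/24)
Y = E + t·(F−E) with t = 49/32, so EY:YF = t:(1−t) = 49/32:-17/32

EY:YF = -49/17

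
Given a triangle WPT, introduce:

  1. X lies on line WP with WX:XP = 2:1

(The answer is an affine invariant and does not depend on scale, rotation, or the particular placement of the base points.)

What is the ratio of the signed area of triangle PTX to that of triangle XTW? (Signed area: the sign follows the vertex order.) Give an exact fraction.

[PTX]:[XTW] = 1/2

Assign W = (0, 0), P = (1, 0), T = (0, 1) — the answer is frame-independent, so this choice is without loss of generality.
1. X lies on line WP with WX:XP = 2:1 ⇒ X = (2/3, 0)
2·[PTX] = 1/3, 2·[XTW] = 2/3
[PTX]:[XTW] = 1/3:2/3 = 1/2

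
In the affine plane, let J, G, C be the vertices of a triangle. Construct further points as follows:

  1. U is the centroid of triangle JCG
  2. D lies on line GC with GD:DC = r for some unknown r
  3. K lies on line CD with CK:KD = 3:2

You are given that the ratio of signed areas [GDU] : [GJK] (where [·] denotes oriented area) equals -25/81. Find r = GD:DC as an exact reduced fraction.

Choose coordinates J = (0, 0), G = (1, 0), C = (0, 1).
1. U is the centroid of triangle JCG ⇒ U = (1/3, 1/3)
2. With GD:DC = r, write λ = r/(r+1) so D = G + λ·(C−G); D is affine-linear in λ
3. K lies on line CD with CK:KD = 3:2 ⇒ K is an affine combination of earlier points and hence also affine-linear in λ
Every point depending on D is an affine combination of D and λ-independent points, so each such coordinate is linear in λ; the λ² term in each signed area is a multiple of (C−G)×(C−G) = 0, so 2·[GDU] and 2·[GJK] are each linear in λ. Evaluating at λ=0 and λ=1:
  2·[GDU] = 1/3·λ,   2·[GJK] = -3/5·λ − 2/5
So [GDU]:[GJK] = (1/3·λ) / (-3/5·λ − 2/5). Setting this equal to -25/81:
  1/3·λ = -25/81·(-3/5·λ − 2/5)  ⇒  λ = 5/6
Then r = λ/(1−λ) = (5/6)/(1/6) = 5. Check: with r = 5, D = (1/6, 5/6) and [GDU]:[GJK] = -25/81 as required.

r = 5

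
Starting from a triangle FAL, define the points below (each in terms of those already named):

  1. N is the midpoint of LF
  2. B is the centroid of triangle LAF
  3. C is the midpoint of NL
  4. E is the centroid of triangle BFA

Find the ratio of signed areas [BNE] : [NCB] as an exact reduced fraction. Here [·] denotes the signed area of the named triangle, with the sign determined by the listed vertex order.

[BNE]:[NCB] = -2/3

Work in coordinates with F = (0, 0), A = (1, 0), L = (0, 1).
1. N is the midpoint of LF ⇒ N = (0, 1/2)
2. B is the centroid of triangle LAF ⇒ B = (1/3, 1/3)
3. C is the midpoint of NL ⇒ C = (0, 3/4)
4. E is the centroid of triangle BFA ⇒ E = (4/9, 1/9)
2·[BNE] = 1/18, 2·[NCB] = -1/12
[BNE]:[NCB] = 1/18:-1/12 = -2/3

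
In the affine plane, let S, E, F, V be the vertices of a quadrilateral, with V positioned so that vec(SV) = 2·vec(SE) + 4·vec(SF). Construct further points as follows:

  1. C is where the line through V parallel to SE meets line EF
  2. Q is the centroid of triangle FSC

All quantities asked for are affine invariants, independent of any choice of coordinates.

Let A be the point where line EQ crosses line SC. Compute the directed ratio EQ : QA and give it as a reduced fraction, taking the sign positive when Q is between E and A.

EQ:QA = 3

Assign S = (0, 0), E = (1, 0), F = (0, 1), V = (2, 4) — the answer is frame-independent, so this choice is without loss of generality.
1. C is where the line through V parallel to SE meets line EF ⇒ C = (-3, 4)
2. Q is the centroid of triangle FSC ⇒ Q = (-1, 5/3)
line EQ meets SC at A = (-5/3, 20/9)
Q = E + t·(A−E) with t = 3/4, so EQ:QA = 3/4:1/4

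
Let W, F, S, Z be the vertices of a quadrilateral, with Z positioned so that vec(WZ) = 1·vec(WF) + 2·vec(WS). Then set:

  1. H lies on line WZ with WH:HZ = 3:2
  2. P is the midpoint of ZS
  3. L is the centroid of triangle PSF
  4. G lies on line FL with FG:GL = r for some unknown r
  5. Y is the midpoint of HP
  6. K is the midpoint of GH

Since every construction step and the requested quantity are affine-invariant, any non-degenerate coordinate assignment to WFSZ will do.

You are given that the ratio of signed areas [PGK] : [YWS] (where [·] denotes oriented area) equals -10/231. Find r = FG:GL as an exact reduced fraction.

Set W = (0, 0), F = (1, 0), S = (0, 1), Z = (1, 2); any affine frame gives the same invariant.
1. H lies on line WZ with WH:HZ = 3:2 ⇒ H = (3/5, 6/5)
2. P is the midpoint of ZS ⇒ P = (1/2, 3/2)
3. L is the centroid of triangle PSF ⇒ L = (1/2, 5/6)
4. With FG:GL = r, write λ = r/(r+1) so G = F + λ·(L−F); G is affine-linear in λ
5. Y is the midpoint of HP ⇒ Y = (11/20, 27/20)
6. K is the midpoint of GH ⇒ K is an affine combination of earlier points and hence also affine-linear in λ
Every point depending on G is an affine combination of G and λ-independent points, so each such coordinate is linear in λ; the λ² term in each signed area is a multiple of (L−F)×(L−F) = 0, so 2·[PGK] and 2·[YWS] are each linear in λ. Evaluating at λ=0 and λ=1:
  2·[PGK] = 1/30·λ,   2·[YWS] = -11/20
So [PGK]:[YWS] = (1/30·λ) / (-11/20). Setting this equal to -10/231:
  1/30·λ = -10/231·(-11/20)  ⇒  λ = 5/7
Then r = λ/(1−λ) = (5/7)/(2/7) = 5/2. Check: with r = 5/2, G = (9/14, 25/42) and [PGK]:[YWS] = -10/231 as required.

r = 5/2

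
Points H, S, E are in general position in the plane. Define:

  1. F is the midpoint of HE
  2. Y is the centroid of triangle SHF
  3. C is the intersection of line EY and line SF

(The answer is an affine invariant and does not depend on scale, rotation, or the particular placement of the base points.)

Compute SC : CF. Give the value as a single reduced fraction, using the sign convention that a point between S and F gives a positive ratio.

Work in coordinates with H = (0, 0), S = (1, 0), E = (0, 1).
1. F is the midpoint of HE ⇒ F = (0, 1/2)
2. Y is the centroid of triangle SHF ⇒ Y = (1/3, 1/6)
3. C is the intersection of line EY and line SF ⇒ C = (1/4, 3/8)
C = S + t·(F−S) with t = 3/4, so SC:CF = t:(1−t) = 3/4:1/4

SC:CF = 3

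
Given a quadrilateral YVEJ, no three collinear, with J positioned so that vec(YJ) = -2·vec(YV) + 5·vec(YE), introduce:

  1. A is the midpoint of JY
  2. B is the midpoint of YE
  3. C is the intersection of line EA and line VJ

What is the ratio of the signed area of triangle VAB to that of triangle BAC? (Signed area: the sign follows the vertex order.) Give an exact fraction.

[VAB]:[BAC] = -3/5

Assign Y = (0, 0), V = (1, 0), E = (0, 1), J = (-2, 5) — the answer is frame-independent, so this choice is without loss of generality.
1. A is the midpoint of JY ⇒ A = (-1, 5/2)
2. B is the midpoint of YE ⇒ B = (0, 1/2)
3. C is the intersection of line EA and line VJ ⇒ C = (4, -5)
2·[VAB] = 3/2, 2·[BAC] = -5/2
[VAB]:[BAC] = 3/2:-5/2 = -3/5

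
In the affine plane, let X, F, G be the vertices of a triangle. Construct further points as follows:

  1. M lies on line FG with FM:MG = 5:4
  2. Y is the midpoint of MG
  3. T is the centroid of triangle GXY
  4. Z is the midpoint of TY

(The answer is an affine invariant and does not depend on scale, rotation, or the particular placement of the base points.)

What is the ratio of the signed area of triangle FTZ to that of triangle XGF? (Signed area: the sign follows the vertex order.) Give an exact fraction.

[FTZ]:[XGF] = 7/54

Assign X = (0, 0), F = (1, 0), G = (0, 1) — the answer is frame-independent, so this choice is without loss of generality.
1. M lies on line FG with FM:MG = 5:4 ⇒ M = (4/9, 5/9)
2. Y is the midpoint of MG ⇒ Y = (2/9, 7/9)
3. T is the centroid of triangle GXY ⇒ T = (2/27, 16/27)
4. Z is the midpoint of TY ⇒ Z = (4/27, 37/54)
2·[FTZ] = -7/54, 2·[XGF] = -1
[FTZ]:[XGF] = -7/54:-1 = 7/54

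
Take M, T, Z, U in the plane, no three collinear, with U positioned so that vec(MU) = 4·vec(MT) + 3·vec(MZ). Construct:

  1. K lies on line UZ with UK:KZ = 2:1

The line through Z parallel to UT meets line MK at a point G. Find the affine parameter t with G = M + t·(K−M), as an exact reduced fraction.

t = 3

Set M = (0, 0), T = (1, 0), Z = (0, 1), U = (4, 3); any affine frame gives the same invariant.
1. K lies on line UZ with UK:KZ = 2:1 ⇒ K = (4/3, 5/3)
through Z parallel to UT: direction (-3, -3); meets MK at G = (4, 5)
G = M + t·(K−M) with t = 3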